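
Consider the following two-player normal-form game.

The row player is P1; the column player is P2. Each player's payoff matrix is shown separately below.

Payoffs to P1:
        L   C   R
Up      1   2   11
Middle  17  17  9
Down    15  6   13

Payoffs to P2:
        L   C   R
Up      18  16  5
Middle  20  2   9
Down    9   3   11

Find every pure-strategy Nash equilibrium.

P1 against L: payoffs 1, 17, 15 → best response Middle.
P1 against C: payoffs 2, 17, 6 → best response Middle.
P1 against R: payoffs 11, 9, 13 → best response Down.
P2 against Up: payoffs 18, 16, 5 → best response L.
P2 against Middle: payoffs 20, 2, 9 → best response L.
P2 against Down: payoffs 9, 3, 11 → best response R.
Mutual best responses: (Middle, L); (Down, R).

(Middle, L); (Down, R)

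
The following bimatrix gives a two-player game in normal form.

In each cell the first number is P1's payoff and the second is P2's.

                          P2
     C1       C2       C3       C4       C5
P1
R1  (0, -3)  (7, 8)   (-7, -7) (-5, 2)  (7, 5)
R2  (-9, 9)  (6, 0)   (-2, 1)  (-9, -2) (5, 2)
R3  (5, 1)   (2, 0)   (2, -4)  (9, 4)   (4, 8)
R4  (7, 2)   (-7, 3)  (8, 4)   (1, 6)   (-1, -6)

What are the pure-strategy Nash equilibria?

(R1, C2)

P1 against C1: payoffs 0, -9, 5, 7 → best response R4.
P1 against C2: payoffs 7, 6, 2, -7 → best response R1.
P1 against C3: payoffs -7, -2, 2, 8 → best response R4.
P1 against C4: payoffs -5, -9, 9, 1 → best response R3.
P1 against C5: payoffs 7, 5, 4, -1 → best response R1.
P2 against R1: payoffs -3, 8, -7, 2, 5 → best response C2.
P2 against R2: payoffs 9, 0, 1, -2, 2 → best response C1.
P2 against R3: payoffs 1, 0, -4, 4, 8 → best response C5.
P2 against R4: payoffs 2, 3, 4, 6, -6 → best response C4.
Mutual best responses: (R1, C2).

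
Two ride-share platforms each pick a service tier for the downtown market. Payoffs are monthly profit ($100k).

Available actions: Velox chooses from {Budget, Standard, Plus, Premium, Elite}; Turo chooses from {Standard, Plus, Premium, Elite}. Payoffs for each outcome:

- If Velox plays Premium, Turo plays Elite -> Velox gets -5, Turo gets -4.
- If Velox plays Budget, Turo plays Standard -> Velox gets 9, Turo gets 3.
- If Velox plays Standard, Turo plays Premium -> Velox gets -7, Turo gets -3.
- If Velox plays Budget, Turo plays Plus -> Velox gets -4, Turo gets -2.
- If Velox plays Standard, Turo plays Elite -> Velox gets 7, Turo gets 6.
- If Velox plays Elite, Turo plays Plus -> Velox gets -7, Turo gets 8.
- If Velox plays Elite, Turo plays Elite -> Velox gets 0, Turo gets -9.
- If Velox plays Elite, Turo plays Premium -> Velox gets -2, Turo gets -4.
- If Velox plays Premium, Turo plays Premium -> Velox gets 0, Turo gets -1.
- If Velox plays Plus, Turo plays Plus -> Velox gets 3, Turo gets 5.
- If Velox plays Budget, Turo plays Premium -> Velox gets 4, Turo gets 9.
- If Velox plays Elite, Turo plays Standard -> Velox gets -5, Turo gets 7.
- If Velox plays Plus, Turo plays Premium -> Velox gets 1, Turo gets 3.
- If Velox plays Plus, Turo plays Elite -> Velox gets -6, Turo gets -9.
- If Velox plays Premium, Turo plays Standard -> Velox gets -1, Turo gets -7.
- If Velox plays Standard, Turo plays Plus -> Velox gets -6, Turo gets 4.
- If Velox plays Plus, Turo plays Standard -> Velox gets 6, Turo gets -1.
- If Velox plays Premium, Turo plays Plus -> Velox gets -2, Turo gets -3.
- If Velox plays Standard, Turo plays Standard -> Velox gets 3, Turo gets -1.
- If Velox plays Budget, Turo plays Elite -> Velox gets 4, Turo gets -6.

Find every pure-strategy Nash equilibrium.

Check each profile: it is a Nash equilibrium iff no player can strictly gain by switching unilaterally.
(Budget, Standard): Turo can switch to Premium (3 → 9). Not NE.
(Budget, Plus): Velox can switch to Plus (-4 → 3). Not NE.
(Budget, Premium): Velox gets 4, best alternative 1; Turo gets 9, best alternative 3. No profitable deviation — NE.
(Budget, Elite): Velox can switch to Standard (4 → 7). Not NE.
(Standard, Standard): Velox can switch to Budget (3 → 9). Not NE.
(Standard, Plus): Velox can switch to Budget (-6 → -4). Not NE.
(Standard, Premium): Velox can switch to Budget (-7 → 4). Not NE.
(Standard, Elite): Velox gets 7, best alternative 4; Turo gets 6, best alternative 4. No profitable deviation — NE.
(Plus, Plus): Velox gets 3, best alternative -2; Turo gets 5, best alternative 3. No profitable deviation — NE.
(The remaining 11 profiles each have a profitable deviation by the same check.)

Pure-strategy Nash equilibria: (Budget, Premium), (Standard, Elite), (Plus, Plus)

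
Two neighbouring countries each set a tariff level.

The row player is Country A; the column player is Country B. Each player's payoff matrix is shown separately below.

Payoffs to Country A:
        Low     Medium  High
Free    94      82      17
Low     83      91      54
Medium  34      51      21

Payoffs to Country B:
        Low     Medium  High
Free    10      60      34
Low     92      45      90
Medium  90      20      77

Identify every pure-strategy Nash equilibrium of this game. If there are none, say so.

none

(Free, Low): Country B can switch to Medium (10 → 60). Not NE.
(Free, Medium): Country A can switch to Low (82 → 91). Not NE.
(Free, High): Country A can switch to Low (17 → 54). Not NE.
(Low, Low): Country A can switch to Free (83 → 94). Not NE.
(Low, Medium): Country B can switch to Low (45 → 92). Not NE.
(Low, High): Country B can switch to Low (90 → 92). Not NE.
(Medium, Low): Country A can switch to Free (34 → 94). Not NE.
(Medium, Medium): Country A can switch to Free (51 → 82). Not NE.
(Medium, High): Country A can switch to Low (21 → 54). Not NE.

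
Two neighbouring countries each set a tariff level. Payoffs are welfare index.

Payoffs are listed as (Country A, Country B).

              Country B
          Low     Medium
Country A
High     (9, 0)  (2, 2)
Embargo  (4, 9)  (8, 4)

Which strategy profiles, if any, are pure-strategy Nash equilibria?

No pure-strategy Nash equilibrium.

Mark each player's best response to every combination of opponents' strategies; a profile where every player is best-responding is a pure Nash equilibrium.
Country A against Low: payoffs 9, 4 → best response High.
Country A against Medium: payoffs 2, 8 → best response Embargo.
Country B against High: payoffs 0, 2 → best response Medium.
Country B against Embargo: payoffs 9, 4 → best response Low.
No profile is a mutual best response for all players.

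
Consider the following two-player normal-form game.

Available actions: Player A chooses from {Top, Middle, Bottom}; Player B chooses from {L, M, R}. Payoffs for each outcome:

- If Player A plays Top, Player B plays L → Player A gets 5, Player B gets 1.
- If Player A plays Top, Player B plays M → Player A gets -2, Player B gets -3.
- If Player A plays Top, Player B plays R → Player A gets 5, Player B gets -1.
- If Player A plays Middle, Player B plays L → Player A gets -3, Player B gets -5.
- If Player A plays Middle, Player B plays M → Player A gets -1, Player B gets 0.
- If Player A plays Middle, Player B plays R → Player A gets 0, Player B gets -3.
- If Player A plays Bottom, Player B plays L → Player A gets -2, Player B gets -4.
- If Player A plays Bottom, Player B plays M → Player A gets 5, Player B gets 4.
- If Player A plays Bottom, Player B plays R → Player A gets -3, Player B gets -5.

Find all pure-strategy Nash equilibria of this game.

(Top, L): Player A gets 5, best alternative -2; Player B gets 1, best alternative -1. No profitable deviation — NE.
(Top, M): Player A can switch to Middle (-2 → -1). Not NE.
(Top, R): Player B can switch to L (-1 → 1). Not NE.
(Middle, L): Player A can switch to Top (-3 → 5). Not NE.
(Middle, M): Player A can switch to Bottom (-1 → 5). Not NE.
(Middle, R): Player A can switch to Top (0 → 5). Not NE.
(Bottom, L): Player A can switch to Top (-2 → 5). Not NE.
(Bottom, M): Player A gets 5, best alternative -1; Player B gets 4, best alternative -4. No profitable deviation — NE.
(Bottom, R): Player A can switch to Top (-3 → 5). Not NE.

(Top, L), (Bottom, M)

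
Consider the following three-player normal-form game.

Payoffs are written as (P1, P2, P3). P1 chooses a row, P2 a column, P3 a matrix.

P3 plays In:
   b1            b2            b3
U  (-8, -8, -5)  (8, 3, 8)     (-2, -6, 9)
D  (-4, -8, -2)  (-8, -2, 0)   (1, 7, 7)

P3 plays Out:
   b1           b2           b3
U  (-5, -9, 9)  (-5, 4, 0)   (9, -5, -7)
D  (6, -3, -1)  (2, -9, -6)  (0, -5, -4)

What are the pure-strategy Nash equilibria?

For each strategy profile, look for a profitable unilateral deviation.
(U, b1, In): P1 can switch to D (-8 → -4). Not NE.
(U, b1, Out): P1 can switch to D (-5 → 6). Not NE.
(U, b2, In): P1 gets 8, best alternative -8; P2 gets 3, best alternative -6; P3 gets 8, best alternative 0. No profitable deviation — NE.
(U, b2, Out): P1 can switch to D (-5 → 2). Not NE.
(U, b3, In): P1 can switch to D (-2 → 1). Not NE.
(U, b3, Out): P2 can switch to b2 (-5 → 4). Not NE.
(D, b1, In): P2 can switch to b2 (-8 → -2). Not NE.
(D, b1, Out): P1 gets 6, best alternative -5; P2 gets -3, best alternative -5; P3 gets -1, best alternative -2. No profitable deviation — NE.
(D, b2, In): P1 can switch to U (-8 → 8). Not NE.
(D, b2, Out): P2 can switch to b1 (-9 → -3). Not NE.
(D, b3, In): P1 gets 1, best alternative -2; P2 gets 7, best alternative -2; P3 gets 7, best alternative -4. No profitable deviation — NE.
(D, b3, Out): P1 can switch to U (0 → 9). Not NE.

The pure Nash equilibria are (U, b2, In); (D, b1, Out); (D, b3, In).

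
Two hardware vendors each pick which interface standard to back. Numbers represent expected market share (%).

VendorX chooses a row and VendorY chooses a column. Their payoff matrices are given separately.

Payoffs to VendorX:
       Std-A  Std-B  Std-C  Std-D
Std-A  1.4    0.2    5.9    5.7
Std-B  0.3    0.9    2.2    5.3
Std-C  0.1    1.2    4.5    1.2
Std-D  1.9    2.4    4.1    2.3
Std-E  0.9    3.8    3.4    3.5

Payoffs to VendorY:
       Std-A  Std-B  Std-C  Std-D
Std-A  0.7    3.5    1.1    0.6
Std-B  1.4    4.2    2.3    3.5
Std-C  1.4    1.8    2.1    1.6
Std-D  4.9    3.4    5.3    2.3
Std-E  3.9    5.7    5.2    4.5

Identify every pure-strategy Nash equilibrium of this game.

VendorX against Std-A: payoffs 1.4, 0.3, 0.1, 1.9, 0.9 → best response Std-D.
VendorX against Std-B: payoffs 0.2, 0.9, 1.2, 2.4, 3.8 → best response Std-E.
VendorX against Std-C: payoffs 5.9, 2.2, 4.5, 4.1, 3.4 → best response Std-A.
VendorX against Std-D: payoffs 5.7, 5.3, 1.2, 2.3, 3.5 → best response Std-A.
VendorY against Std-A: payoffs 0.7, 3.5, 1.1, 0.6 → best response Std-B.
VendorY against Std-B: payoffs 1.4, 4.2, 2.3, 3.5 → best response Std-B.
VendorY against Std-C: payoffs 1.4, 1.8, 2.1, 1.6 → best response Std-C.
VendorY against Std-D: payoffs 4.9, 3.4, 5.3, 2.3 → best response Std-C.
VendorY against Std-E: payoffs 3.9, 5.7, 5.2, 4.5 → best response Std-B.
Mutual best responses: (Std-E, Std-B).

Pure NE: (Std-E, Std-B)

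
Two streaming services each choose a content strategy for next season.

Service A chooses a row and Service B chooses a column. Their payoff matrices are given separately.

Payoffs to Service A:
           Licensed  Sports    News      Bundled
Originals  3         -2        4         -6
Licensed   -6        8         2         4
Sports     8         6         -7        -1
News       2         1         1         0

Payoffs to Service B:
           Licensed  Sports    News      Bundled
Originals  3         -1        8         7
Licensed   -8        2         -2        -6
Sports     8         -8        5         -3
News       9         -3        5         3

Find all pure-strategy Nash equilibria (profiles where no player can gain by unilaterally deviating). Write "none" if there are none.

For each strategy profile, look for a profitable unilateral deviation.
(Originals, Licensed): Service A can switch to Sports (3 → 8). Not NE.
(Originals, Sports): Service A can switch to Licensed (-2 → 8). Not NE.
(Originals, News): Service A gets 4, best alternative 2; Service B gets 8, best alternative 7. No profitable deviation — NE.
(Originals, Bundled): Service A can switch to Licensed (-6 → 4). Not NE.
(Licensed, Licensed): Service A can switch to Originals (-6 → 3). Not NE.
(Licensed, Sports): Service A gets 8, best alternative 6; Service B gets 2, best alternative -2. No profitable deviation — NE.
(Licensed, News): Service A can switch to Originals (2 → 4). Not NE.
(Licensed, Bundled): Service B can switch to Sports (-6 → 2). Not NE.
(Sports, Licensed): Service A gets 8, best alternative 3; Service B gets 8, best alternative 5. No profitable deviation — NE.
(Sports, Sports): Service A can switch to Licensed (6 → 8). Not NE.
(Sports, News): Service A can switch to Originals (-7 → 4). Not NE.
(The remaining 5 profiles each have a profitable deviation by the same check.)

(Originals, News) and (Licensed, Sports) and (Sports, Licensed)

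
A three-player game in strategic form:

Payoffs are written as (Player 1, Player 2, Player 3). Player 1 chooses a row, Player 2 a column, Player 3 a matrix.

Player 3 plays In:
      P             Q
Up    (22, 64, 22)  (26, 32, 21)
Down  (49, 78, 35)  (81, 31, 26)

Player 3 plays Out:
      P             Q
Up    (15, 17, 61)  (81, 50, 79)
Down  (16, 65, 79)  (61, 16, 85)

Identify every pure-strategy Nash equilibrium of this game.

For each strategy profile, look for a profitable unilateral deviation.
(Up, P, In): Player 1 can switch to Down (22 → 49). Not NE.
(Up, P, Out): Player 1 can switch to Down (15 → 16). Not NE.
(Up, Q, In): Player 1 can switch to Down (26 → 81). Not NE.
(Up, Q, Out): Player 1 gets 81, best alternative 61; Player 2 gets 50, best alternative 17; Player 3 gets 79, best alternative 21. No profitable deviation — NE.
(Down, P, In): Player 3 can switch to Out (35 → 79). Not NE.
(Down, P, Out): Player 1 gets 16, best alternative 15; Player 2 gets 65, best alternative 16; Player 3 gets 79, best alternative 35. No profitable deviation — NE.
(Down, Q, In): Player 2 can switch to P (31 → 78). Not NE.
(Down, Q, Out): Player 1 can switch to Up (61 → 81). Not NE.

Pure-strategy Nash equilibria: (Up, Q, Out), (Down, P, Out)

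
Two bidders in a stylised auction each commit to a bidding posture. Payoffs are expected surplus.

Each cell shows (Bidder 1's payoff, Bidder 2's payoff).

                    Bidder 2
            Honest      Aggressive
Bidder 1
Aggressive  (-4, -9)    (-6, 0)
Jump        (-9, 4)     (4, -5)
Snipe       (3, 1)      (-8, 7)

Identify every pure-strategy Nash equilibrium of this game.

There is no pure-strategy Nash equilibrium.

Bidder 1 against Honest: payoffs -4, -9, 3 → best response Snipe.
Bidder 1 against Aggressive: payoffs -6, 4, -8 → best response Jump.
Bidder 2 against Aggressive: payoffs -9, 0 → best response Aggressive.
Bidder 2 against Jump: payoffs 4, -5 → best response Honest.
Bidder 2 against Snipe: payoffs 1, 7 → best response Aggressive.
No profile is a mutual best response for all players.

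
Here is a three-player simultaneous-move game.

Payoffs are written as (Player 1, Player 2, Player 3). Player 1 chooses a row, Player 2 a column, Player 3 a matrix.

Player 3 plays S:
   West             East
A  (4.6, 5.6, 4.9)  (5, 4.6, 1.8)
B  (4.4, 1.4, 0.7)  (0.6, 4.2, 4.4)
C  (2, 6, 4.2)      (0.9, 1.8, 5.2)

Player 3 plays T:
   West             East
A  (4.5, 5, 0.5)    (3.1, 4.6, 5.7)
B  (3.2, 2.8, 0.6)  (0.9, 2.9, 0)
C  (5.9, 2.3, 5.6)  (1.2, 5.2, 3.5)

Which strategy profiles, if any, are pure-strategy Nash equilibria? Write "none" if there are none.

Player 1 against (West, S): payoffs 4.6, 4.4, 2 → best response A.
Player 1 against (West, T): payoffs 4.5, 3.2, 5.9 → best response C.
Player 1 against (East, S): payoffs 5, 0.6, 0.9 → best response A.
Player 1 against (East, T): payoffs 3.1, 0.9, 1.2 → best response A.
Player 2 against (A, S): payoffs 5.6, 4.6 → best response West.
Player 2 against (A, T): payoffs 5, 4.6 → best response West.
Player 2 against (B, S): payoffs 1.4, 4.2 → best response East.
Player 2 against (B, T): payoffs 2.8, 2.9 → best response East.
Player 2 against (C, S): payoffs 6, 1.8 → best response West.
Player 2 against (C, T): payoffs 2.3, 5.2 → best response East.
Player 3 against (A, West): payoffs 4.9, 0.5 → best response S.
Player 3 against (A, East): payoffs 1.8, 5.7 → best response T.
Player 3 against (B, West): payoffs 0.7, 0.6 → best response S.
Player 3 against (B, East): payoffs 4.4, 0 → best response S.
Player 3 against (C, West): payoffs 4.2, 5.6 → best response T.
Player 3 against (C, East): payoffs 5.2, 3.5 → best response S.
Mutual best responses: (A, West, S).

Pure NE: (A, West, S)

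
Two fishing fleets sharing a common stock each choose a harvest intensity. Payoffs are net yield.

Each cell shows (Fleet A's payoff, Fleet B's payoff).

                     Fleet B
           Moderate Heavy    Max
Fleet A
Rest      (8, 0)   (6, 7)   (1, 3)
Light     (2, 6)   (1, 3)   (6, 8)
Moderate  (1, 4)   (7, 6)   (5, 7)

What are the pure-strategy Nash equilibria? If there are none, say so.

Pure NE: (Light, Max)

For each strategy profile, look for a profitable unilateral deviation.
(Rest, Moderate): Fleet B can switch to Heavy (0 → 7). Not NE.
(Rest, Heavy): Fleet A can switch to Moderate (6 → 7). Not NE.
(Rest, Max): Fleet A can switch to Light (1 → 6). Not NE.
(Light, Moderate): Fleet A can switch to Rest (2 → 8). Not NE.
(Light, Heavy): Fleet A can switch to Rest (1 → 6). Not NE.
(Light, Max): Fleet A gets 6, best alternative 5; Fleet B gets 8, best alternative 6. No profitable deviation — NE.
(Moderate, Moderate): Fleet A can switch to Rest (1 → 8). Not NE.
(Moderate, Heavy): Fleet B can switch to Max (6 → 7). Not NE.
(Moderate, Max): Fleet A can switch to Light (5 → 6). Not NE.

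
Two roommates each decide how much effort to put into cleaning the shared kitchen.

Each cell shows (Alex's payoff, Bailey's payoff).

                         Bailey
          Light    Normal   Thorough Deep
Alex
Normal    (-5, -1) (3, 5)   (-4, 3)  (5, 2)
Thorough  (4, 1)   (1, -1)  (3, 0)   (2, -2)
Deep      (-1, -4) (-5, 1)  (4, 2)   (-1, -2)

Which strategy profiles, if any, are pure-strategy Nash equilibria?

Alex against Light: payoffs -5, 4, -1 → best response Thorough.
Alex against Normal: payoffs 3, 1, -5 → best response Normal.
Alex against Thorough: payoffs -4, 3, 4 → best response Deep.
Alex against Deep: payoffs 5, 2, -1 → best response Normal.
Bailey against Normal: payoffs -1, 5, 3, 2 → best response Normal.
Bailey against Thorough: payoffs 1, -1, 0, -2 → best response Light.
Bailey against Deep: payoffs -4, 1, 2, -2 → best response Thorough.
Mutual best responses: (Normal, Normal); (Thorough, Light); (Deep, Thorough).

The pure Nash equilibria are (Normal, Normal), (Thorough, Light), (Deep, Thorough).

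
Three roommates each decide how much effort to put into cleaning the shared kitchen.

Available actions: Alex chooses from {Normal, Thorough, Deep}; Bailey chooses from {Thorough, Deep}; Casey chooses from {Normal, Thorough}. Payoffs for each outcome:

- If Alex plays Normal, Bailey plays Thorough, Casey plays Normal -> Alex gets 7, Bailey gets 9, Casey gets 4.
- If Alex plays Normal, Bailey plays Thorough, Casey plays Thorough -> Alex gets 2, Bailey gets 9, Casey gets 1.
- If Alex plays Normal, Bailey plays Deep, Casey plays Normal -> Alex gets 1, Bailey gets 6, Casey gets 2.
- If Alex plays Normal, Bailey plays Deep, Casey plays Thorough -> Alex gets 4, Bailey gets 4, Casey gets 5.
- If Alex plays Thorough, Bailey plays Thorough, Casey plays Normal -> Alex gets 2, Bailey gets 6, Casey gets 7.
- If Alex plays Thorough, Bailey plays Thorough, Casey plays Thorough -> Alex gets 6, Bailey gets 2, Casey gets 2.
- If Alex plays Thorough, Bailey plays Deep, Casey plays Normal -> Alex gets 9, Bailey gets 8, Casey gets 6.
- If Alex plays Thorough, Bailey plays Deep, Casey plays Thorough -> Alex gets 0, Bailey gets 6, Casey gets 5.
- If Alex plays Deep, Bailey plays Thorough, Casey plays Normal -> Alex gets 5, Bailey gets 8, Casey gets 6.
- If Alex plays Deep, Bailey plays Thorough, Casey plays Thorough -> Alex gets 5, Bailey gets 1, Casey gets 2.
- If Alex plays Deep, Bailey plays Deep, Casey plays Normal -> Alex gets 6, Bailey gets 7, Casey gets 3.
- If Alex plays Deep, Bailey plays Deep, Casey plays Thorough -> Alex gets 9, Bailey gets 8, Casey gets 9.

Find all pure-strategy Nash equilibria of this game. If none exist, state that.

The pure Nash equilibria are (Normal, Thorough, Normal); (Thorough, Deep, Normal); (Deep, Deep, Thorough).

For each strategy profile, look for a profitable unilateral deviation.
(Normal, Thorough, Normal): Alex gets 7, best alternative 5; Bailey gets 9, best alternative 6; Casey gets 4, best alternative 1. No profitable deviation — NE.
(Normal, Thorough, Thorough): Alex can switch to Thorough (2 → 6). Not NE.
(Normal, Deep, Normal): Alex can switch to Thorough (1 → 9). Not NE.
(Normal, Deep, Thorough): Alex can switch to Deep (4 → 9). Not NE.
(Thorough, Thorough, Normal): Alex can switch to Normal (2 → 7). Not NE.
(Thorough, Thorough, Thorough): Bailey can switch to Deep (2 → 6). Not NE.
(Thorough, Deep, Normal): Alex gets 9, best alternative 6; Bailey gets 8, best alternative 6; Casey gets 6, best alternative 5. No profitable deviation — NE.
(Thorough, Deep, Thorough): Alex can switch to Normal (0 → 4). Not NE.
(Deep, Thorough, Normal): Alex can switch to Normal (5 → 7). Not NE.
(Deep, Thorough, Thorough): Alex can switch to Thorough (5 → 6). Not NE.
(Deep, Deep, Normal): Alex can switch to Thorough (6 → 9). Not NE.
(Deep, Deep, Thorough): Alex gets 9, best alternative 4; Bailey gets 8, best alternative 1; Casey gets 9, best alternative 3. No profitable deviation — NE.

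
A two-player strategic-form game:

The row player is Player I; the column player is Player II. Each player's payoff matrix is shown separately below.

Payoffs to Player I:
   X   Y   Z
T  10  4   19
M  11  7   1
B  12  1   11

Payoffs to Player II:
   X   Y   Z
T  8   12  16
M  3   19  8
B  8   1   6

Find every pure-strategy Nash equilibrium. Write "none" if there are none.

The pure Nash equilibria are (T, Z), (M, Y), (B, X).

Mark each player's best response to every combination of opponents' strategies; a profile where every player is best-responding is a pure Nash equilibrium.
Player I against X: payoffs 10, 11, 12 → best response B.
Player I against Y: payoffs 4, 7, 1 → best response M.
Player I against Z: payoffs 19, 1, 11 → best response T.
Player II against T: payoffs 8, 12, 16 → best response Z.
Player II against M: payoffs 3, 19, 8 → best response Y.
Player II against B: payoffs 8, 1, 6 → best response X.
Mutual best responses: (T, Z); (M, Y); (B, X).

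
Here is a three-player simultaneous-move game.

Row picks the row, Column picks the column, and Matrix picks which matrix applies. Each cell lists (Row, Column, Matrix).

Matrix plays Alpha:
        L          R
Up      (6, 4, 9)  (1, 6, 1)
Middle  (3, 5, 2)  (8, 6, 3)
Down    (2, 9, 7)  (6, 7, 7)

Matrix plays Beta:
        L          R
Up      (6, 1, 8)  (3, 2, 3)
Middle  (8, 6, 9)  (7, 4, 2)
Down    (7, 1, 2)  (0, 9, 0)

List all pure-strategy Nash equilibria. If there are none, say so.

(Middle, L, Beta) and (Middle, R, Alpha)

(Up, L, Alpha): Column can switch to R (4 → 6). Not NE.
(Up, L, Beta): Row can switch to Middle (6 → 8). Not NE.
(Up, R, Alpha): Row can switch to Middle (1 → 8). Not NE.
(Up, R, Beta): Row can switch to Middle (3 → 7). Not NE.
(Middle, L, Alpha): Row can switch to Up (3 → 6). Not NE.
(Middle, L, Beta): Row gets 8, best alternative 7; Column gets 6, best alternative 4; Matrix gets 9, best alternative 2. No profitable deviation — NE.
(Middle, R, Alpha): Row gets 8, best alternative 6; Column gets 6, best alternative 5; Matrix gets 3, best alternative 2. No profitable deviation — NE.
(Middle, R, Beta): Column can switch to L (4 → 6). Not NE.
(Down, L, Alpha): Row can switch to Up (2 → 6). Not NE.
(Down, L, Beta): Row can switch to Middle (7 → 8). Not NE.
(Down, R, Alpha): Row can switch to Middle (6 → 8). Not NE.
(Down, R, Beta): Row can switch to Up (0 → 3). Not NE.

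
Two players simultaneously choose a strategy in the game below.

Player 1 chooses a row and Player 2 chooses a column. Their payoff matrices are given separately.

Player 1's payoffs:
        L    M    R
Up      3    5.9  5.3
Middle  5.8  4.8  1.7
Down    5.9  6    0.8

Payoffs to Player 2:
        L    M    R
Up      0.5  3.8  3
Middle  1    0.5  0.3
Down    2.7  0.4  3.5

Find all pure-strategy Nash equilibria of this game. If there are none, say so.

(Up, L): Player 1 can switch to Middle (3 → 5.8). Not NE.
(Up, M): Player 1 can switch to Down (5.9 → 6). Not NE.
(Up, R): Player 2 can switch to M (3 → 3.8). Not NE.
(Middle, L): Player 1 can switch to Down (5.8 → 5.9). Not NE.
(Middle, M): Player 1 can switch to Up (4.8 → 5.9). Not NE.
(Middle, R): Player 1 can switch to Up (1.7 → 5.3). Not NE.
(Down, L): Player 2 can switch to R (2.7 → 3.5). Not NE.
(Down, M): Player 2 can switch to L (0.4 → 2.7). Not NE.
(Down, R): Player 1 can switch to Up (0.8 → 5.3). Not NE.

This game has no pure Nash equilibrium.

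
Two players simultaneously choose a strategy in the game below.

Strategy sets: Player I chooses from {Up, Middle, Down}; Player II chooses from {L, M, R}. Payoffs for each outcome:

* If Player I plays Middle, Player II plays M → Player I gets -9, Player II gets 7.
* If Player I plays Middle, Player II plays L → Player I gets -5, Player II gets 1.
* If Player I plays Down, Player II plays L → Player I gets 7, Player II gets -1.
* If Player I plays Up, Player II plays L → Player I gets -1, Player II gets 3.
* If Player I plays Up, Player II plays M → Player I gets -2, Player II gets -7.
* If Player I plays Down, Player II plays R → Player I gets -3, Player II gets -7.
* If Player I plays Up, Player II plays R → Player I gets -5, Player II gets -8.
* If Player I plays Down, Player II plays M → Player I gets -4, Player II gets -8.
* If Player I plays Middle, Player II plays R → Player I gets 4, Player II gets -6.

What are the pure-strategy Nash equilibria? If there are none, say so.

Pure NE: (Down, L)

Player I against L: payoffs -1, -5, 7 → best response Down.
Player I against M: payoffs -2, -9, -4 → best response Up.
Player I against R: payoffs -5, 4, -3 → best response Middle.
Player II against Up: payoffs 3, -7, -8 → best response L.
Player II against Middle: payoffs 1, 7, -6 → best response M.
Player II against Down: payoffs -1, -8, -7 → best response L.
Mutual best responses: (Down, L).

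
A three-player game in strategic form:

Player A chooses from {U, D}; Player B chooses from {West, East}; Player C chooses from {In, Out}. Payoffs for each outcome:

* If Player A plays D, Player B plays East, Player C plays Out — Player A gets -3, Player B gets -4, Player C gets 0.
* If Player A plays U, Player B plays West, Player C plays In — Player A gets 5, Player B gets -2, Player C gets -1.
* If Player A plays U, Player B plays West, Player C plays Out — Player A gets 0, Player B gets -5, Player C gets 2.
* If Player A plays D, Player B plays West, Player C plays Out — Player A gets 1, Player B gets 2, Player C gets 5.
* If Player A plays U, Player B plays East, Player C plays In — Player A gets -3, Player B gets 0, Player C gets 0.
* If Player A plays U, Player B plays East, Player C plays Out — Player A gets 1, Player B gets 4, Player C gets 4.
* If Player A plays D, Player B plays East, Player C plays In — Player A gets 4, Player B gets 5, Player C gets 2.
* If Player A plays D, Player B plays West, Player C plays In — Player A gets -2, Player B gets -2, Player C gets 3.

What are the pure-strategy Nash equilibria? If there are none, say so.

Player A against (West, In): payoffs 5, -2 → best response U.
Player A against (West, Out): payoffs 0, 1 → best response D.
Player A against (East, In): payoffs -3, 4 → best response D.
Player A against (East, Out): payoffs 1, -3 → best response U.
Player B against (U, In): payoffs -2, 0 → best response East.
Player B against (U, Out): payoffs -5, 4 → best response East.
Player B against (D, In): payoffs -2, 5 → best response East.
Player B against (D, Out): payoffs 2, -4 → best response West.
Player C against (U, West): payoffs -1, 2 → best response Out.
Player C against (U, East): payoffs 0, 4 → best response Out.
Player C against (D, West): payoffs 3, 5 → best response Out.
Player C against (D, East): payoffs 2, 0 → best response In.
Mutual best responses: (U, East, Out); (D, West, Out); (D, East, In).

The pure Nash equilibria are (U, East, Out) and (D, West, Out) and (D, East, In).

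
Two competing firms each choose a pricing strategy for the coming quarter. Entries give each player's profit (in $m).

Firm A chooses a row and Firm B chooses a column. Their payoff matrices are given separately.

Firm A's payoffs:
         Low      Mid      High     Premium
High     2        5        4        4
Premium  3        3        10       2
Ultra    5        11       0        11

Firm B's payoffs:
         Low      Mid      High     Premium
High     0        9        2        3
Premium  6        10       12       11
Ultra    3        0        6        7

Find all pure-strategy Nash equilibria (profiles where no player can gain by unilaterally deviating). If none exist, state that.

Pure-strategy Nash equilibria: (Premium, High); (Ultra, Premium)

Mark each player's best response to every combination of opponents' strategies; a profile where every player is best-responding is a pure Nash equilibrium.
Firm A against Low: payoffs 2, 3, 5 → best response Ultra.
Firm A against Mid: payoffs 5, 3, 11 → best response Ultra.
Firm A against High: payoffs 4, 10, 0 → best response Premium.
Firm A against Premium: payoffs 4, 2, 11 → best response Ultra.
Firm B against High: payoffs 0, 9, 2, 3 → best response Mid.
Firm B against Premium: payoffs 6, 10, 12, 11 → best response High.
Firm B against Ultra: payoffs 3, 0, 6, 7 → best response Premium.
Mutual best responses: (Premium, High); (Ultra, Premium).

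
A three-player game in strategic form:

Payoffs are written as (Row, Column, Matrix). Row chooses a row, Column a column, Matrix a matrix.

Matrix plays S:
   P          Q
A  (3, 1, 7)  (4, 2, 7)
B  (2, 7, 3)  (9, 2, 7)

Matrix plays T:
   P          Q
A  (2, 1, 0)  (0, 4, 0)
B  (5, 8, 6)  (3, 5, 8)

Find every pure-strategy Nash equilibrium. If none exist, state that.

The unique pure-strategy Nash equilibrium is (B, P, T).

For each player, find the best response to each opponent profile; mutual best responses are the pure NE.
Row against (P, S): payoffs 3, 2 → best response A.
Row against (P, T): payoffs 2, 5 → best response B.
Row against (Q, S): payoffs 4, 9 → best response B.
Row against (Q, T): payoffs 0, 3 → best response B.
Column against (A, S): payoffs 1, 2 → best response Q.
Column against (A, T): payoffs 1, 4 → best response Q.
Column against (B, S): payoffs 7, 2 → best response P.
Column against (B, T): payoffs 8, 5 → best response P.
Matrix against (A, P): payoffs 7, 0 → best response S.
Matrix against (A, Q): payoffs 7, 0 → best response S.
Matrix against (B, P): payoffs 3, 6 → best response T.
Matrix against (B, Q): payoffs 7, 8 → best response T.
Mutual best responses: (B, P, T).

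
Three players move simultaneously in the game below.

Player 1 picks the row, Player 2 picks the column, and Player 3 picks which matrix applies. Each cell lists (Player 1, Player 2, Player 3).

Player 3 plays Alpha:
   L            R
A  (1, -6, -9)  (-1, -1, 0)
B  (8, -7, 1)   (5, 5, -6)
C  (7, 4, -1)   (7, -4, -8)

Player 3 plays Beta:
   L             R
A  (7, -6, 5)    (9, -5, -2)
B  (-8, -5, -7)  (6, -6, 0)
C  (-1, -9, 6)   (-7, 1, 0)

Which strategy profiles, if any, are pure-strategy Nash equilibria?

none

Mark each player's best response to every combination of opponents' strategies; a profile where every player is best-responding is a pure Nash equilibrium.
Player 1 against (L, Alpha): payoffs 1, 8, 7 → best response B.
Player 1 against (L, Beta): payoffs 7, -8, -1 → best response A.
Player 1 against (R, Alpha): payoffs -1, 5, 7 → best response C.
Player 1 against (R, Beta): payoffs 9, 6, -7 → best response A.
Player 2 against (A, Alpha): payoffs -6, -1 → best response R.
Player 2 against (A, Beta): payoffs -6, -5 → best response R.
Player 2 against (B, Alpha): payoffs -7, 5 → best response R.
Player 2 against (B, Beta): payoffs -5, -6 → best response L.
Player 2 against (C, Alpha): payoffs 4, -4 → best response L.
Player 2 against (C, Beta): payoffs -9, 1 → best response R.
Player 3 against (A, L): payoffs -9, 5 → best response Beta.
Player 3 against (A, R): payoffs 0, -2 → best response Alpha.
Player 3 against (B, L): payoffs 1, -7 → best response Alpha.
Player 3 against (B, R): payoffs -6, 0 → best response Beta.
Player 3 against (C, L): payoffs -1, 6 → best response Beta.
Player 3 against (C, R): payoffs -8, 0 → best response Beta.
No profile is a mutual best response for all players.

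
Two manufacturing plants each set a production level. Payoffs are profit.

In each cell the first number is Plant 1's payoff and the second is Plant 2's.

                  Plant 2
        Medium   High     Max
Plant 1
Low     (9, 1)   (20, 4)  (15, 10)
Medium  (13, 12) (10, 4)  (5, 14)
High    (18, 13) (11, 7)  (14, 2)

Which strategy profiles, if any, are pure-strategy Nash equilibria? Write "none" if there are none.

The pure Nash equilibria are (Low, Max), (High, Medium).

For each strategy profile, look for a profitable unilateral deviation.
(Low, Medium): Plant 1 can switch to Medium (9 → 13). Not NE.
(Low, High): Plant 2 can switch to Max (4 → 10). Not NE.
(Low, Max): Plant 1 gets 15, best alternative 14; Plant 2 gets 10, best alternative 4. No profitable deviation — NE.
(Medium, Medium): Plant 1 can switch to High (13 → 18). Not NE.
(Medium, High): Plant 1 can switch to Low (10 → 20). Not NE.
(Medium, Max): Plant 1 can switch to Low (5 → 15). Not NE.
(High, Medium): Plant 1 gets 18, best alternative 13; Plant 2 gets 13, best alternative 7. No profitable deviation — NE.
(High, High): Plant 1 can switch to Low (11 → 20). Not NE.
(High, Max): Plant 1 can switch to Low (14 → 15). Not NE.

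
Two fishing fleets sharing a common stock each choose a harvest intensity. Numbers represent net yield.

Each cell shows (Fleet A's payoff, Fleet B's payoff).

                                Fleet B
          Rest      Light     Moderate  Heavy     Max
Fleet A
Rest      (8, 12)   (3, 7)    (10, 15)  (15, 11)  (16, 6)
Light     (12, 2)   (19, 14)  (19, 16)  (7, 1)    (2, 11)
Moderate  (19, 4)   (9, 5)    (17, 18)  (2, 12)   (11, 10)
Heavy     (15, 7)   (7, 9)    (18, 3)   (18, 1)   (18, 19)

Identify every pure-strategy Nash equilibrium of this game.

The pure Nash equilibria are (Light, Moderate), (Heavy, Max).

Fleet A against Rest: payoffs 8, 12, 19, 15 → best response Moderate.
Fleet A against Light: payoffs 3, 19, 9, 7 → best response Light.
Fleet A against Moderate: payoffs 10, 19, 17, 18 → best response Light.
Fleet A against Heavy: payoffs 15, 7, 2, 18 → best response Heavy.
Fleet A against Max: payoffs 16, 2, 11, 18 → best response Heavy.
Fleet B against Rest: payoffs 12, 7, 15, 11, 6 → best response Moderate.
Fleet B against Light: payoffs 2, 14, 16, 1, 11 → best response Moderate.
Fleet B against Moderate: payoffs 4, 5, 18, 12, 10 → best response Moderate.
Fleet B against Heavy: payoffs 7, 9, 3, 1, 19 → best response Max.
Mutual best responses: (Light, Moderate); (Heavy, Max).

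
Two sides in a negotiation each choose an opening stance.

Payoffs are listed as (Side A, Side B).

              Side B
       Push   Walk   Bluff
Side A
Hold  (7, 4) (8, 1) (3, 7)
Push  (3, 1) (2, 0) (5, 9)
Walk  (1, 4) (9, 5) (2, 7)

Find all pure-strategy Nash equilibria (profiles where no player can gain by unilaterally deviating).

Side A against Push: payoffs 7, 3, 1 → best response Hold.
Side A against Walk: payoffs 8, 2, 9 → best response Walk.
Side A against Bluff: payoffs 3, 5, 2 → best response Push.
Side B against Hold: payoffs 4, 1, 7 → best response Bluff.
Side B against Push: payoffs 1, 0, 9 → best response Bluff.
Side B against Walk: payoffs 4, 5, 7 → best response Bluff.
Mutual best responses: (Push, Bluff).

Pure NE: (Push, Bluff)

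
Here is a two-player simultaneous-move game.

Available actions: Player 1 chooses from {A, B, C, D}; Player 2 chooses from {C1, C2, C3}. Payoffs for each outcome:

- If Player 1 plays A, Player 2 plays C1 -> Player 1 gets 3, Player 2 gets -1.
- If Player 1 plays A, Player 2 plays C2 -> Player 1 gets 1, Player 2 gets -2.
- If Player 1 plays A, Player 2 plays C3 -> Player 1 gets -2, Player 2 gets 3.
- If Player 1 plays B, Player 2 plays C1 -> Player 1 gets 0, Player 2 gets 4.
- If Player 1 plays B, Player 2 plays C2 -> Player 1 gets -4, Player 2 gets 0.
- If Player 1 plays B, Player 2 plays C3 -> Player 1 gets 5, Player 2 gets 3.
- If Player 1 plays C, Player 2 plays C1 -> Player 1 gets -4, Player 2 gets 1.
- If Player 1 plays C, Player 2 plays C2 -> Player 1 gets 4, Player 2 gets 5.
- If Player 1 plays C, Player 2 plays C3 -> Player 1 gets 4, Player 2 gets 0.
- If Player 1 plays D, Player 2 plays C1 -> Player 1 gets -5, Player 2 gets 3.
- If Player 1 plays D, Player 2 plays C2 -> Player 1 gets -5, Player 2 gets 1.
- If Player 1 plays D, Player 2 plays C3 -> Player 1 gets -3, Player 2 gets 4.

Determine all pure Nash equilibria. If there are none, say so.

The unique pure-strategy Nash equilibrium is (C, C2).

Player 1 against C1: payoffs 3, 0, -4, -5 → best response A.
Player 1 against C2: payoffs 1, -4, 4, -5 → best response C.
Player 1 against C3: payoffs -2, 5, 4, -3 → best response B.
Player 2 against A: payoffs -1, -2, 3 → best response C3.
Player 2 against B: payoffs 4, 0, 3 → best response C1.
Player 2 against C: payoffs 1, 5, 0 → best response C2.
Player 2 against D: payoffs 3, 1, 4 → best response C3.
Mutual best responses: (C, C2).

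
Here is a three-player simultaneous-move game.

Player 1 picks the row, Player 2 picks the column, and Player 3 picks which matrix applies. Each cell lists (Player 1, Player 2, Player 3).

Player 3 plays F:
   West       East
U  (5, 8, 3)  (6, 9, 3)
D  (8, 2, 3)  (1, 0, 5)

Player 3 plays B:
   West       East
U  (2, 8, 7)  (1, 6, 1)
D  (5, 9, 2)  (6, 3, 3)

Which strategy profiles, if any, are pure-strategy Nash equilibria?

For each strategy profile, look for a profitable unilateral deviation.
(U, West, F): Player 1 can switch to D (5 → 8). Not NE.
(U, West, B): Player 1 can switch to D (2 → 5). Not NE.
(U, East, F): Player 1 gets 6, best alternative 1; Player 2 gets 9, best alternative 8; Player 3 gets 3, best alternative 1. No profitable deviation — NE.
(U, East, B): Player 1 can switch to D (1 → 6). Not NE.
(D, West, F): Player 1 gets 8, best alternative 5; Player 2 gets 2, best alternative 0; Player 3 gets 3, best alternative 2. No profitable deviation — NE.
(D, West, B): Player 3 can switch to F (2 → 3). Not NE.
(D, East, F): Player 1 can switch to U (1 → 6). Not NE.
(D, East, B): Player 2 can switch to West (3 → 9). Not NE.

(U, East, F) and (D, West, F)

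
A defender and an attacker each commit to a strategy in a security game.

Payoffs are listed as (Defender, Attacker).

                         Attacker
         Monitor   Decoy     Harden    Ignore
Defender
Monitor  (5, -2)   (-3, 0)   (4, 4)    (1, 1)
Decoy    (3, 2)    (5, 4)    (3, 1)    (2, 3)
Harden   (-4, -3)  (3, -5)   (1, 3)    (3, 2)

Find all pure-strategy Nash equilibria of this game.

Check each profile: it is a Nash equilibrium iff no player can strictly gain by switching unilaterally.
(Monitor, Monitor): Attacker can switch to Decoy (-2 → 0). Not NE.
(Monitor, Decoy): Defender can switch to Decoy (-3 → 5). Not NE.
(Monitor, Harden): Defender gets 4, best alternative 3; Attacker gets 4, best alternative 1. No profitable deviation — NE.
(Monitor, Ignore): Defender can switch to Decoy (1 → 2). Not NE.
(Decoy, Monitor): Defender can switch to Monitor (3 → 5). Not NE.
(Decoy, Decoy): Defender gets 5, best alternative 3; Attacker gets 4, best alternative 3. No profitable deviation — NE.
(Decoy, Harden): Defender can switch to Monitor (3 → 4). Not NE.
(Decoy, Ignore): Defender can switch to Harden (2 → 3). Not NE.
(The remaining 4 profiles each have a profitable deviation by the same check.)

Pure-strategy Nash equilibria: (Monitor, Harden), (Decoy, Decoy)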